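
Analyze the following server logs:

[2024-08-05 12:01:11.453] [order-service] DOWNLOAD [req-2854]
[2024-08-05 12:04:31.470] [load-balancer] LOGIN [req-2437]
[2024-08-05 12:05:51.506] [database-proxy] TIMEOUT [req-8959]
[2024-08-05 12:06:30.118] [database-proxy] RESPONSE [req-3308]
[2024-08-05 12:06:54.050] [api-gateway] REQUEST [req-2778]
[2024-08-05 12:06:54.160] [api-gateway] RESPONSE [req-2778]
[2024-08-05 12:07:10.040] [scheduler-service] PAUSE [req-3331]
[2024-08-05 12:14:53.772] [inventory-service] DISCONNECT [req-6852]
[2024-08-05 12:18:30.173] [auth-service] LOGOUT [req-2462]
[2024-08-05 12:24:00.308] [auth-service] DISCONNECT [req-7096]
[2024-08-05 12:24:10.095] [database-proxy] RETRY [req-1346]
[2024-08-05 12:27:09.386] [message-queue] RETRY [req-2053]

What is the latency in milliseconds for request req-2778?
110

To calculate latency:

1. Find REQUEST with id req-2778: 2024-08-05 12:06:54.050
2. Find RESPONSE with id req-2778: 2024-08-05 12:06:54.160
3. Latency: 2024-08-05 12:06:54.160 - 2024-08-05 12:06:54.050 = 110ms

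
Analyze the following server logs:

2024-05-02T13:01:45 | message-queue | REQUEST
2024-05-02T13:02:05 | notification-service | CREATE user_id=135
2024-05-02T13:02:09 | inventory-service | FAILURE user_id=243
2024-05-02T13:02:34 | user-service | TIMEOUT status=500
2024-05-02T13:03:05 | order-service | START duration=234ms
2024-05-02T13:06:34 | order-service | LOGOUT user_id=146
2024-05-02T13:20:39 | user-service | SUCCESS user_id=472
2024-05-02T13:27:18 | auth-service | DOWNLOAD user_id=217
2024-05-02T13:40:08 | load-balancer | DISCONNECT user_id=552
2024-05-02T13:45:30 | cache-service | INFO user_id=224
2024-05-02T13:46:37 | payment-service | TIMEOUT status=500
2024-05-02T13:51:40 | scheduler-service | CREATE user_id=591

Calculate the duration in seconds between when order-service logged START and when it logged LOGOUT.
209

To find the time between events:

1. Locate the first START event for order-service: 2024-05-02T13:03:05
2. Locate the first LOGOUT event for order-service: 2024-05-02T13:06:34
3. Calculate the difference: 2024-05-02T13:06:34 - 2024-05-02T13:03:05 = 209 seconds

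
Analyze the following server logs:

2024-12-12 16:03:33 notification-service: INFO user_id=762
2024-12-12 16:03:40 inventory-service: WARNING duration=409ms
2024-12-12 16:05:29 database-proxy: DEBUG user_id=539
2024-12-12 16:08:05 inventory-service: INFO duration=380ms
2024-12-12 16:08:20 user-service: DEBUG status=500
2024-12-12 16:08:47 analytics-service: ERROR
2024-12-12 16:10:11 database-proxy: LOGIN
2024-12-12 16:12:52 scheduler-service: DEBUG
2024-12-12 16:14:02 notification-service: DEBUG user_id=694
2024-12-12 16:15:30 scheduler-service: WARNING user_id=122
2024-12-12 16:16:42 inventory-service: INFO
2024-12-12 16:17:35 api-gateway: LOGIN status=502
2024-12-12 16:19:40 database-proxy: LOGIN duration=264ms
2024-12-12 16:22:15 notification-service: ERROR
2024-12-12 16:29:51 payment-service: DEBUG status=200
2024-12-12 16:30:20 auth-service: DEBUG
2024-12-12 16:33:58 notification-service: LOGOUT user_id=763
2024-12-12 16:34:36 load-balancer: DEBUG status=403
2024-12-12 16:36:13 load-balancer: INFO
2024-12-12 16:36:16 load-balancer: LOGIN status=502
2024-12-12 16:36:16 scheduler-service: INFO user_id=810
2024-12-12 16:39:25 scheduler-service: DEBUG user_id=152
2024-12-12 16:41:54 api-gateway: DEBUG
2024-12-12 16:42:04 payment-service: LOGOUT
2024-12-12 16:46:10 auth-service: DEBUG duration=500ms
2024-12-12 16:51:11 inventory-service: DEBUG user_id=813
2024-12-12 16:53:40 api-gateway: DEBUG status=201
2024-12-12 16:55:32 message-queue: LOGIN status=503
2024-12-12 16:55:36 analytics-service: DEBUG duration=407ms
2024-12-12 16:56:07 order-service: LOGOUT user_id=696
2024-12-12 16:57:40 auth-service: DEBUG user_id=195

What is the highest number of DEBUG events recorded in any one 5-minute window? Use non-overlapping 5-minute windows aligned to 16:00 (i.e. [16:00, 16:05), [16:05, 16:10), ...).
2

To find the burst window:

1. Divide the log period into non-overlapping 5-minute windows starting at 16:00
2. Count DEBUG events in each window
3. Find the window with maximum count
4. Maximum events in a window: 2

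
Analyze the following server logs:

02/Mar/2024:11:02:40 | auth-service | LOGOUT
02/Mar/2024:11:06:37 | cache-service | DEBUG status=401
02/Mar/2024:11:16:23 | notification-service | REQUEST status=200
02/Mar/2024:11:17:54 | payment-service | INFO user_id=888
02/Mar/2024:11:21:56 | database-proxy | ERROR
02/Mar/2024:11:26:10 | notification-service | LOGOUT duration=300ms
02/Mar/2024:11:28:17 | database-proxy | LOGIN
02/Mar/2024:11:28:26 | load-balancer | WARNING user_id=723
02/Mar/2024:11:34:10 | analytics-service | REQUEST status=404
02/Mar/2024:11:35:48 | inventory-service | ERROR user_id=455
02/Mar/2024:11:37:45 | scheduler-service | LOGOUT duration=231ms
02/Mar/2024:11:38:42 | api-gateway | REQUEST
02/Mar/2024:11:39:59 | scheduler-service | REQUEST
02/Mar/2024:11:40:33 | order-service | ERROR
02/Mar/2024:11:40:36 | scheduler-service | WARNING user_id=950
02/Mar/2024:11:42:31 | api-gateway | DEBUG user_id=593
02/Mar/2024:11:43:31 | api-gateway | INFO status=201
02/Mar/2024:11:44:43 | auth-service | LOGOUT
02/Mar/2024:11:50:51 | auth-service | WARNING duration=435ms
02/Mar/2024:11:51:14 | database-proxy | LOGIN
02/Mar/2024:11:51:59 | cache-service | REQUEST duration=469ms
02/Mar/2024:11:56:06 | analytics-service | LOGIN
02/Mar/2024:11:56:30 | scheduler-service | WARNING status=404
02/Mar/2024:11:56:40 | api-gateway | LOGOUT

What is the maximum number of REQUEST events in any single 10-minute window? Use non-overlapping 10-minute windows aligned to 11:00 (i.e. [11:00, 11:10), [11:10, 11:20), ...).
3

To find the burst window:

1. Divide the log period into non-overlapping 10-minute windows starting at 11:00
2. Count REQUEST events in each window
3. Find the window with maximum count
4. Maximum events in a window: 3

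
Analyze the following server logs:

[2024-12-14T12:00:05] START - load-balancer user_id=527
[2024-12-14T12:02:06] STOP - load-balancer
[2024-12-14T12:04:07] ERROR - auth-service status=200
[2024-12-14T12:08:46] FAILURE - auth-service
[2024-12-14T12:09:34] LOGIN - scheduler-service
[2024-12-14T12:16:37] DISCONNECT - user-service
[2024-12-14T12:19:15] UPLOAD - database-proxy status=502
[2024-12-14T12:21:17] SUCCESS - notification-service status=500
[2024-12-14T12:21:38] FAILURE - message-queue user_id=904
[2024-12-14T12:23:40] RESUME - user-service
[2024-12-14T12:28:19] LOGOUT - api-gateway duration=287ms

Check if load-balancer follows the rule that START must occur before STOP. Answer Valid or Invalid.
Valid

To validate ordering:

1. Required order: START → STOP
2. Rule: START must occur before STOP
3. Check actual order of events for load-balancer
4. Result: Valid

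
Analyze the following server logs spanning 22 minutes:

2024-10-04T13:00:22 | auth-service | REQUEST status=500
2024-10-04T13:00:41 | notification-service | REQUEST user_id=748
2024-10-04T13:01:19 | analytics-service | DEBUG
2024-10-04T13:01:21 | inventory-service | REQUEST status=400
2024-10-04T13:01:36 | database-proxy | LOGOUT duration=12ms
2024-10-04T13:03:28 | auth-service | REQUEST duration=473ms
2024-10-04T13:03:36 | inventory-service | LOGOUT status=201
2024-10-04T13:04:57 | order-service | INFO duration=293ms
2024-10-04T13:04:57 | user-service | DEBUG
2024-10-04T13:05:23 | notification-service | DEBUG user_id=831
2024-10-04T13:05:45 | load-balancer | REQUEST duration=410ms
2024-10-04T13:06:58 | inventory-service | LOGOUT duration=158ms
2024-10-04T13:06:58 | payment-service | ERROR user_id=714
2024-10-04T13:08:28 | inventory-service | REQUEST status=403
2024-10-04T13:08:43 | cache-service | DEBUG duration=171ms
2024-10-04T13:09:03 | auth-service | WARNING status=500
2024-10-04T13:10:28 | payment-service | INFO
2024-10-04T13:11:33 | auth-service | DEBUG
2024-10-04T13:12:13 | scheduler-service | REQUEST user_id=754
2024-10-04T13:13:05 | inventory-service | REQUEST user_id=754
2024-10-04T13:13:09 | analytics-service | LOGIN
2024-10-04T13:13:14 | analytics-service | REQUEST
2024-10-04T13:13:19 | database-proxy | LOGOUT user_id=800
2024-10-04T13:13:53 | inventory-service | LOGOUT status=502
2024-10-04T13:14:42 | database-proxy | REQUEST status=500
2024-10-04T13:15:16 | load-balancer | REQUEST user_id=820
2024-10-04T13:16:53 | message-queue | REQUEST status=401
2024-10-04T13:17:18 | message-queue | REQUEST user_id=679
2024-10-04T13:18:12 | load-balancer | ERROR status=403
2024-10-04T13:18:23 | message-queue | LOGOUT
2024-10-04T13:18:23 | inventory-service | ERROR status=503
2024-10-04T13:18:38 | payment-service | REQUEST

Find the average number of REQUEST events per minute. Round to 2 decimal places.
0.64

To calculate the rate:

1. Count total REQUEST events: 14
2. Total time period: 22 minutes
3. Rate = 14 / 22 = 0.64 events per minute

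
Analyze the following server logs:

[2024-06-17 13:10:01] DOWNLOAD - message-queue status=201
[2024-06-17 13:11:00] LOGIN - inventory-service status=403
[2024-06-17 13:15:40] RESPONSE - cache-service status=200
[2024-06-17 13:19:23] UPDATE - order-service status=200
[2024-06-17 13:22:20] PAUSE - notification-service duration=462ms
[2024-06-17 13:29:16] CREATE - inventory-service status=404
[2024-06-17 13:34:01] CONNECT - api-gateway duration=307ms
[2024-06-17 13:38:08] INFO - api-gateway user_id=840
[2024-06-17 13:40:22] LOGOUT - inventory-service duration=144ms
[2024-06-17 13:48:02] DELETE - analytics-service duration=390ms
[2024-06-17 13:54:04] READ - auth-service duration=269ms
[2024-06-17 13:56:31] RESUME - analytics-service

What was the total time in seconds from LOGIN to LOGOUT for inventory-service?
1762

To calculate state duration:

1. Find LOGIN event for inventory-service: 2024-06-17 13:11:00
2. Find LOGOUT event for inventory-service: 2024-06-17 13:40:22
3. Calculate duration: 2024-06-17 13:40:22 - 2024-06-17 13:11:00 = 1762 seconds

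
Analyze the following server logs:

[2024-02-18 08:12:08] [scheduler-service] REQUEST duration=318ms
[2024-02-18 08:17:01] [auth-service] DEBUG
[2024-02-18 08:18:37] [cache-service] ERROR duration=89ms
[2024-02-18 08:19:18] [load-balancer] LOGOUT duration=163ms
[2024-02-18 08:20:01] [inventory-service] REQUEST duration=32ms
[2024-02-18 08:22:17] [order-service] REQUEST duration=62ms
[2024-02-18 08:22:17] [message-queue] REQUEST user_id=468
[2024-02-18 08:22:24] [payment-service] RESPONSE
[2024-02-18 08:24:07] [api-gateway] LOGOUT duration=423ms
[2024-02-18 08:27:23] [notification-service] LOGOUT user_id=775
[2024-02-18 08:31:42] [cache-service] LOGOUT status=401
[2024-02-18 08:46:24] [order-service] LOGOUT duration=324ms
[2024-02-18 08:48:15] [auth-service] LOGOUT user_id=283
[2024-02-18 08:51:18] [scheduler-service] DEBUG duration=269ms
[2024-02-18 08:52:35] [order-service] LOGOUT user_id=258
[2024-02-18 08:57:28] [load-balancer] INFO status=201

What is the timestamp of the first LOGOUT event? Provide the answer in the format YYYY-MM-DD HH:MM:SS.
2024-02-18 08:19:18

To find the first event:

1. Filter for all LOGOUT events
2. Sort by timestamp
3. Select the first one
4. Timestamp: 2024-02-18 08:19:18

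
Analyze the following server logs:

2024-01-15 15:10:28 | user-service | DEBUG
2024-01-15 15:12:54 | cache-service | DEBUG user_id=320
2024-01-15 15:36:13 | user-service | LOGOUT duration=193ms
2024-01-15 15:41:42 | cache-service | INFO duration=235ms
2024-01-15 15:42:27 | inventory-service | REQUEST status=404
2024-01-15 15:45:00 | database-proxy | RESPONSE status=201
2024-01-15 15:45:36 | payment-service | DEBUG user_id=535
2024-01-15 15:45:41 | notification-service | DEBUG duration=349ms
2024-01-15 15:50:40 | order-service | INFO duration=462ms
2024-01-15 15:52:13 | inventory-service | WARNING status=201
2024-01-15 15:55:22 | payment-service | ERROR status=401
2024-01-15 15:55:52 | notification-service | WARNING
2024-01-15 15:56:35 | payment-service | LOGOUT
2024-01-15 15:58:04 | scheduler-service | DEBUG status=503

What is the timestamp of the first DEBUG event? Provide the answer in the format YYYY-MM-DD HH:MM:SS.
2024-01-15 15:10:28

To find the first event:

1. Filter for all DEBUG events
2. Sort by timestamp
3. Select the first one
4. Timestamp: 2024-01-15 15:10:28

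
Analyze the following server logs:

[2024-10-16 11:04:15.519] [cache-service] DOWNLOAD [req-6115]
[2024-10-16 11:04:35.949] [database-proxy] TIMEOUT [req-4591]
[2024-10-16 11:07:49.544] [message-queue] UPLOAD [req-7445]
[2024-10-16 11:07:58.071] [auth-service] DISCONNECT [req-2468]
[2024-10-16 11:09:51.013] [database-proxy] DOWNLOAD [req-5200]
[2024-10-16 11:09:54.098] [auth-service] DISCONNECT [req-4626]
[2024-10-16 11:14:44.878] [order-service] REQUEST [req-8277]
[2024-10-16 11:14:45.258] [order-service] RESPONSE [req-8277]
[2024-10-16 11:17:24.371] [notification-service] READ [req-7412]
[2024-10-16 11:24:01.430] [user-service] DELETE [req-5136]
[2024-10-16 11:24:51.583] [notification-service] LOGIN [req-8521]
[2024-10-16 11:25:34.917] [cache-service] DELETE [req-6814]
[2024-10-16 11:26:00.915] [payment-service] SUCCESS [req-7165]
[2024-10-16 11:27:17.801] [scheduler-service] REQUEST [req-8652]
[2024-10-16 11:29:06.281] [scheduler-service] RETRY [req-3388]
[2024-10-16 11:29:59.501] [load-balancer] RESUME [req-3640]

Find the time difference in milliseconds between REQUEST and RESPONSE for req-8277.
380

To calculate latency:

1. Find REQUEST with id req-8277: 2024-10-16 11:14:44.878
2. Find RESPONSE with id req-8277: 2024-10-16 11:14:45.258
3. Latency: 2024-10-16 11:14:45.258 - 2024-10-16 11:14:44.878 = 380ms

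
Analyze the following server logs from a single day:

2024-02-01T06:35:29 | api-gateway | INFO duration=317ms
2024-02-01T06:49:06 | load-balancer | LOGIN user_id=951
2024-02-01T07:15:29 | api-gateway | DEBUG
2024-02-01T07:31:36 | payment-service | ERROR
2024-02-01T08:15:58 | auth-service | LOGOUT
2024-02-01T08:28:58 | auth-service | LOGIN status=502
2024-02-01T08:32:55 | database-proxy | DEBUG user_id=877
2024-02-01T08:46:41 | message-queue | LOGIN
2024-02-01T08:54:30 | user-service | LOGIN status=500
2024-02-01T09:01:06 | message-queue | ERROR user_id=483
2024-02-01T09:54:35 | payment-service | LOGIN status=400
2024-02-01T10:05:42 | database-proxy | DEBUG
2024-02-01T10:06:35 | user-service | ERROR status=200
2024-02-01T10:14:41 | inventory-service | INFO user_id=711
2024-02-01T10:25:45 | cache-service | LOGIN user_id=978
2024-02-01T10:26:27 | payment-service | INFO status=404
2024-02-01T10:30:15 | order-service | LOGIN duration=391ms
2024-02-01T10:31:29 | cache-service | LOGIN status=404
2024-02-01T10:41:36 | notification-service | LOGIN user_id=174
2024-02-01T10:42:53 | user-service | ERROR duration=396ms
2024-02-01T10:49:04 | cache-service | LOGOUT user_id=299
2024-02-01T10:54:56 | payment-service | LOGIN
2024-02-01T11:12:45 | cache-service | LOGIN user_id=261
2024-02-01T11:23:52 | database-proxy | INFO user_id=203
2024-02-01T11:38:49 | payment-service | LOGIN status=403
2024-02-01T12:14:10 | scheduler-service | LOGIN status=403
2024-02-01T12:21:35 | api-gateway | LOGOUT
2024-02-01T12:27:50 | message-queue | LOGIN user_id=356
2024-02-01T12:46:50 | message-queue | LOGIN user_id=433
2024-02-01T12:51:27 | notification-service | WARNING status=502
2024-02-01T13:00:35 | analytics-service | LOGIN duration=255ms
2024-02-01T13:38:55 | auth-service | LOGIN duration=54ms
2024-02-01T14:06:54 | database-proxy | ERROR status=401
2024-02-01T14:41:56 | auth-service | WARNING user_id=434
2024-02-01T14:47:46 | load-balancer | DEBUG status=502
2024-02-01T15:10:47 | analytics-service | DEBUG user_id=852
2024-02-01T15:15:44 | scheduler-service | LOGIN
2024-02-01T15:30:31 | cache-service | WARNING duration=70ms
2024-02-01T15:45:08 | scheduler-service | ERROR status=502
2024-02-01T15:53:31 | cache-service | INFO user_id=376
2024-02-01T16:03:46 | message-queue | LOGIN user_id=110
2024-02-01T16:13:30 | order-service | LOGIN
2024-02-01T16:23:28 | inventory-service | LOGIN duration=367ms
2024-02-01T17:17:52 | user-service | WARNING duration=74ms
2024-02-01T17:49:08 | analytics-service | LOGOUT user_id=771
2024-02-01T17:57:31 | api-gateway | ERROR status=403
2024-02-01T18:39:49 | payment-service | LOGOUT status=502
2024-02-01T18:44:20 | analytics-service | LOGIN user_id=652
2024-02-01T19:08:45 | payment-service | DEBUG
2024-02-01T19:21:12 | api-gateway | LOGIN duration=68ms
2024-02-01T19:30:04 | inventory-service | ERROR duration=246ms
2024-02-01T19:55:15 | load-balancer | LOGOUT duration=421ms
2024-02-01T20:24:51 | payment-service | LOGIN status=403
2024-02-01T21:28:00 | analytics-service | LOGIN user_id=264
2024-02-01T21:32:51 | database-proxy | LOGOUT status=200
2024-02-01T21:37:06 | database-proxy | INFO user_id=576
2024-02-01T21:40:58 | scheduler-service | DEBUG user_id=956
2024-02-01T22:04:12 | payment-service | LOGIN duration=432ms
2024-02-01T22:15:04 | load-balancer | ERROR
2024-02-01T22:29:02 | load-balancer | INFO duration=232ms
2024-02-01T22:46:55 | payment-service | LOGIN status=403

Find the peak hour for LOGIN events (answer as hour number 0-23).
10

To find the peak hour:

1. Group all LOGIN events by hour
2. Count events in each hour
3. Find hour with maximum count
4. Peak hour: 10 (with 5 events)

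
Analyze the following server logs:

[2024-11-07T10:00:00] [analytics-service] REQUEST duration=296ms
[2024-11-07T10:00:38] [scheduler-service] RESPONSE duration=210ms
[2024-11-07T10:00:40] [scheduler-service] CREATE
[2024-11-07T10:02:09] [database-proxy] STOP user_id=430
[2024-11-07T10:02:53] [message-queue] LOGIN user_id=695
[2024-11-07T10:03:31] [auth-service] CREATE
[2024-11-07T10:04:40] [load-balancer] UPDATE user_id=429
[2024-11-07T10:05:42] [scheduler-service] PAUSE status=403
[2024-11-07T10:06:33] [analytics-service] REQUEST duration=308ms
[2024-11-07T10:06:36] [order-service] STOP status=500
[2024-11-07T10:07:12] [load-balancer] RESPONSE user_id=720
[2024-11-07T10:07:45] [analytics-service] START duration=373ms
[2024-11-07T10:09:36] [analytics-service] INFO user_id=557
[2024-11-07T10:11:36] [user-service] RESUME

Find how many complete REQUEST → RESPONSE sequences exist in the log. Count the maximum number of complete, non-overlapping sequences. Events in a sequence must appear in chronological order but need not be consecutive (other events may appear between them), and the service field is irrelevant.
2

To count sequences:

1. Look for pattern: REQUEST → RESPONSE
2. Greedily scan the log in chronological order, matching each sequence element in turn (ignoring service)
3. Each time the full pattern completes, increment the count and restart matching from the next event
4. Complete non-overlapping sequences found: 2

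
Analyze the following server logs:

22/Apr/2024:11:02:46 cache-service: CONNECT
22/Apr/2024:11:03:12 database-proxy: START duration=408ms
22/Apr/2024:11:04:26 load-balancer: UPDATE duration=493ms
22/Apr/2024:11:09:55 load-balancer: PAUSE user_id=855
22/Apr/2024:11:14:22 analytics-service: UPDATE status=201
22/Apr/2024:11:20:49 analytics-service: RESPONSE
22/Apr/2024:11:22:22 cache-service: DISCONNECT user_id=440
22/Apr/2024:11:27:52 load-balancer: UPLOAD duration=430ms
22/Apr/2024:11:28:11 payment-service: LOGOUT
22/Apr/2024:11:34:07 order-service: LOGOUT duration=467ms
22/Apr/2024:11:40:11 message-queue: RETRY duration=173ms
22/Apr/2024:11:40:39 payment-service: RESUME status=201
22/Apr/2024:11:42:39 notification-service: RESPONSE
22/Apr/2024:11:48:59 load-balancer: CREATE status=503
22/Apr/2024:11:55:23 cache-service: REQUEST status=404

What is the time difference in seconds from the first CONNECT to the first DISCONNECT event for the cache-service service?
1176

To find the time between events:

1. Locate the first CONNECT event for cache-service: 22/Apr/2024:11:02:46
2. Locate the first DISCONNECT event for cache-service: 22/Apr/2024:11:22:22
3. Calculate the difference: 22/Apr/2024:11:22:22 - 22/Apr/2024:11:02:46 = 1176 seconds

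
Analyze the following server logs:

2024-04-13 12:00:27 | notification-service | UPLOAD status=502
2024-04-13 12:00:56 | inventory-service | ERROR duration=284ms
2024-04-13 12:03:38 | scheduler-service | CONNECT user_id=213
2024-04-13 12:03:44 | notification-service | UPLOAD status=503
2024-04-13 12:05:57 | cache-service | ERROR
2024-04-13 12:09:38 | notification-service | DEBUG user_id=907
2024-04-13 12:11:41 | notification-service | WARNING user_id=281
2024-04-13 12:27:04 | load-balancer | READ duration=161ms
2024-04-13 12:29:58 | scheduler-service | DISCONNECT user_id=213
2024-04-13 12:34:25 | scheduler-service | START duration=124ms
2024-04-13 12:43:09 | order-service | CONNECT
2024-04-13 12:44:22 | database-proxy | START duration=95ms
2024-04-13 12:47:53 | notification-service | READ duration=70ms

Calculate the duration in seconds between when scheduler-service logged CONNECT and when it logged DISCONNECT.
1580

To find the time between events:

1. Locate the first CONNECT event for scheduler-service: 2024-04-13 12:03:38
2. Locate the first DISCONNECT event for scheduler-service: 2024-04-13 12:29:58
3. Calculate the difference: 2024-04-13 12:29:58 - 2024-04-13 12:03:38 = 1580 seconds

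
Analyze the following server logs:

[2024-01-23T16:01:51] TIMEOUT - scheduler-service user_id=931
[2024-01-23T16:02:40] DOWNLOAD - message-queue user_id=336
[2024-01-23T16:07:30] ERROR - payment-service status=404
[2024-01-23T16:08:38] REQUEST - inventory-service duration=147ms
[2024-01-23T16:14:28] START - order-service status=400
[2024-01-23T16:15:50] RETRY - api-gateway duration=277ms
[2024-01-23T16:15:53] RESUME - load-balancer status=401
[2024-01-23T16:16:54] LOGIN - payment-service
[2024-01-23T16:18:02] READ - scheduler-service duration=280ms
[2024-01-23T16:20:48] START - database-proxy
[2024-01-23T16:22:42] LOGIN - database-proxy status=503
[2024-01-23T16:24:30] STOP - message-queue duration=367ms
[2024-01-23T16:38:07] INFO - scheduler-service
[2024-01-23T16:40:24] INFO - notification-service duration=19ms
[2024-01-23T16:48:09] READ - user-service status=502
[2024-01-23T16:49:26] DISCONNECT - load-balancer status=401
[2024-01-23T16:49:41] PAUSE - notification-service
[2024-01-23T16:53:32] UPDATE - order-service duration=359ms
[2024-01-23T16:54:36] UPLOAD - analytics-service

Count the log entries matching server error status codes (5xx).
2

To find matching entries:

1. Pattern to match: server error status codes (5xx)
2. Scan each log entry for the pattern
3. Count matches: 2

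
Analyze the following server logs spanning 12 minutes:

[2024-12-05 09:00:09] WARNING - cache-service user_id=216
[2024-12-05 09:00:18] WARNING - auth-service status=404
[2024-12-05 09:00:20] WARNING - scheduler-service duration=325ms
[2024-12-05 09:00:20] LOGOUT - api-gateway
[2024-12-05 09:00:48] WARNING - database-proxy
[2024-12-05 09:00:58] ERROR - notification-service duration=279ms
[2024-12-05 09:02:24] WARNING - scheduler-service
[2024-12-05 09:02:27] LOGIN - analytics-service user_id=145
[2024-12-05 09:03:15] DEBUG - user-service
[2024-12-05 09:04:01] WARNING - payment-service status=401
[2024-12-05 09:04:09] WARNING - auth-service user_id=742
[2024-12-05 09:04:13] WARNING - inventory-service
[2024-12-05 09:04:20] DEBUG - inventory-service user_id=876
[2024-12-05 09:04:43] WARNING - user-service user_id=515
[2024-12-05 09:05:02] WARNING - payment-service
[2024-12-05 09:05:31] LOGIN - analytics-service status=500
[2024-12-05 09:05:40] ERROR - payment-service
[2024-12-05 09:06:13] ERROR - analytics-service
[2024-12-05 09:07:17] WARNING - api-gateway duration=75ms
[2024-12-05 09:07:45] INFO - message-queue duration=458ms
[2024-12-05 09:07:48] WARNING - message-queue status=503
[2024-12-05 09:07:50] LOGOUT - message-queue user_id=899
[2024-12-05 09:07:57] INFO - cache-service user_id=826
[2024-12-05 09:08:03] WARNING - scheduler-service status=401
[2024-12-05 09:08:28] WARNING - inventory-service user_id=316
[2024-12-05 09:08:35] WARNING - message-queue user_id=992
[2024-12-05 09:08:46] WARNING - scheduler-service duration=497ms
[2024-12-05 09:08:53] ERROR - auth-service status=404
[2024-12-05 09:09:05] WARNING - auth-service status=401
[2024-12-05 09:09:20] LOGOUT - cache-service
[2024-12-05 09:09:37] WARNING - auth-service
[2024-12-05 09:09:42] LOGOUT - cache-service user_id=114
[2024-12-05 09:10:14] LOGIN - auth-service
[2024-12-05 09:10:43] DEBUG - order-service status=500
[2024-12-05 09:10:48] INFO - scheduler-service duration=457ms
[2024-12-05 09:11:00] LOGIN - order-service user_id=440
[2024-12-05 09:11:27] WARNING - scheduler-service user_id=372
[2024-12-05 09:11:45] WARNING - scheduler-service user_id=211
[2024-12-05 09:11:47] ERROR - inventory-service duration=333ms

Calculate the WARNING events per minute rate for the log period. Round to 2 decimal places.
1.67

To calculate the rate:

1. Count total WARNING events: 20
2. Total time period: 12 minutes
3. Rate = 20 / 12 = 1.67 events per minute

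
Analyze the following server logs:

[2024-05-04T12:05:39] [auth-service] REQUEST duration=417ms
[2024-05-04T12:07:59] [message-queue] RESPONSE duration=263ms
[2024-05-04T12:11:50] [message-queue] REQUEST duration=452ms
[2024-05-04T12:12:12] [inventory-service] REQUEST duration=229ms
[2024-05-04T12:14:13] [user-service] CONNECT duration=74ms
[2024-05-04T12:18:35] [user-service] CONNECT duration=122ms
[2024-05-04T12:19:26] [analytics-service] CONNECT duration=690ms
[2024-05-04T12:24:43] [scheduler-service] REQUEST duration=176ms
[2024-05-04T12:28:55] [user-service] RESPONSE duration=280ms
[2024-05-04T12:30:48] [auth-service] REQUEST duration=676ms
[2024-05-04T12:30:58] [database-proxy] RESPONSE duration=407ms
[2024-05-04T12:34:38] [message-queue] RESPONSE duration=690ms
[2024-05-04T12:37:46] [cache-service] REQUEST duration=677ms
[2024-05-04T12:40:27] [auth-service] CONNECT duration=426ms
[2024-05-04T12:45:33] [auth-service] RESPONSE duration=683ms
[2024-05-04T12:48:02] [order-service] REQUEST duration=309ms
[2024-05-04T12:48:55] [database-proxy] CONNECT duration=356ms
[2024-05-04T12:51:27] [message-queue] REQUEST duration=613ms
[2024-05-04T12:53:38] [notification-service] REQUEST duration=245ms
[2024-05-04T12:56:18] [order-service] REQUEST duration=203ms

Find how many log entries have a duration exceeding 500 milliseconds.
6

To count timeouts:

1. Threshold: 500ms
2. Extract duration from each log entry
3. Count entries where duration > 500
4. Timeout count: 6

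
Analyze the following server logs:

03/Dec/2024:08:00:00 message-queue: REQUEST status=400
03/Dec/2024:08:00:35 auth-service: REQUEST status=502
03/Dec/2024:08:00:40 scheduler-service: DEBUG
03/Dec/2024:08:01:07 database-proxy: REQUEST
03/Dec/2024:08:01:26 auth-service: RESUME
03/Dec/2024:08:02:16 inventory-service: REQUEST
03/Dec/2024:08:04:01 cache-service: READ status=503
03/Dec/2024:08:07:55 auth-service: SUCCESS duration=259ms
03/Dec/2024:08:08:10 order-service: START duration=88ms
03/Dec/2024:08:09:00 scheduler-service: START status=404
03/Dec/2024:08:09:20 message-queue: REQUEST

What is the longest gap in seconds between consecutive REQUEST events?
424

To find the longest gap:

1. Extract all REQUEST events in chronological order
2. Calculate time differences between consecutive events
3. Find the maximum difference
4. Longest gap: 424 seconds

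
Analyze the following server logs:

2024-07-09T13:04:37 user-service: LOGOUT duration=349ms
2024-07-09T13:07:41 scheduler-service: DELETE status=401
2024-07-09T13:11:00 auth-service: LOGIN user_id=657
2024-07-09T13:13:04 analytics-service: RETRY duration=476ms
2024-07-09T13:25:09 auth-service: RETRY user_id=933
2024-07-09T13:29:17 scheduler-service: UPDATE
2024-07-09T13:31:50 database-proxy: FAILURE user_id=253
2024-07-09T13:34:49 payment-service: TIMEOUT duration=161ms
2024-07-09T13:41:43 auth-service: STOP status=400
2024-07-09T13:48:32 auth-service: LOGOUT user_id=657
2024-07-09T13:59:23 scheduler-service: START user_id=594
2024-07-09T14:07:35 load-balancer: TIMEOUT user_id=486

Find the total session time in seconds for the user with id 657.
2252

To calculate session duration:

1. Find LOGIN event for user_id=657: 2024-07-09T13:11:00
2. Find LOGOUT event for user_id=657: 2024-07-09T13:48:32
3. Session duration: 2024-07-09T13:48:32 - 2024-07-09T13:11:00 = 2252 seconds (37 minutes)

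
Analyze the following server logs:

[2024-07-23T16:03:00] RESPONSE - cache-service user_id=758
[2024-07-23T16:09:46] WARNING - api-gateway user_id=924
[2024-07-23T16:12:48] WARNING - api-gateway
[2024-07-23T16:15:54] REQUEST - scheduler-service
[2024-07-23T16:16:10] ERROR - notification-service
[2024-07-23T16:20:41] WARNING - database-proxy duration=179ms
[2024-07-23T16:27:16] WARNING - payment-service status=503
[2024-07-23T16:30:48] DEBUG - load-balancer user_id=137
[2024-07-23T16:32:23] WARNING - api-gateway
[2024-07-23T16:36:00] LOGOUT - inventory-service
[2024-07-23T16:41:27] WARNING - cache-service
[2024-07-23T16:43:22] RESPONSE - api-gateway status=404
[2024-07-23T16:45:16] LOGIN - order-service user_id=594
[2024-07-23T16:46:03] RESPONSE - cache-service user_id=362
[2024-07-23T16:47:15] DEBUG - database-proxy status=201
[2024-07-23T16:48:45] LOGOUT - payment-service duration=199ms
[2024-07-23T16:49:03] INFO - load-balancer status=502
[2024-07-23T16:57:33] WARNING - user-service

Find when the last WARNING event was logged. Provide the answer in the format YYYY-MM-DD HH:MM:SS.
2024-07-23 16:57:33

To find the last event:

1. Filter for all WARNING events
2. Sort by timestamp
3. Select the last one
4. Timestamp: 2024-07-23 16:57:33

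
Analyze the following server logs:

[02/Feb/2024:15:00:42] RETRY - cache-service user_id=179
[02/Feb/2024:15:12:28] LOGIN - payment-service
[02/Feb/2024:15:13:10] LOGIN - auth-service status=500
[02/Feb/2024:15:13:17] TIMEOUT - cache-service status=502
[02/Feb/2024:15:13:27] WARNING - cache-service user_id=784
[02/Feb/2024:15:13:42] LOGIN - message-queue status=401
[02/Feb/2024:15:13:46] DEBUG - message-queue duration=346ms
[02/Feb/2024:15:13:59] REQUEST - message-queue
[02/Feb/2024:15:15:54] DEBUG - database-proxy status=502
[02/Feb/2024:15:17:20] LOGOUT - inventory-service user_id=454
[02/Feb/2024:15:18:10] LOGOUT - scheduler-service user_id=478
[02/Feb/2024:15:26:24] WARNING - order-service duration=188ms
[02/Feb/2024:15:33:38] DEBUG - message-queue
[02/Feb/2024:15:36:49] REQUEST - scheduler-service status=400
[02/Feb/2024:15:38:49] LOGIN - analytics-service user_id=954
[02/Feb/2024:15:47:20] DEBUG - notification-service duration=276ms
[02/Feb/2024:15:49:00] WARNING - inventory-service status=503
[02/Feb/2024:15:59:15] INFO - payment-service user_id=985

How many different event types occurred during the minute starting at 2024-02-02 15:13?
5

To count unique event types:

1. Filter events in the minute starting at 2024-02-02 15:13
2. Extract event types from matching entries
3. Count unique types: 5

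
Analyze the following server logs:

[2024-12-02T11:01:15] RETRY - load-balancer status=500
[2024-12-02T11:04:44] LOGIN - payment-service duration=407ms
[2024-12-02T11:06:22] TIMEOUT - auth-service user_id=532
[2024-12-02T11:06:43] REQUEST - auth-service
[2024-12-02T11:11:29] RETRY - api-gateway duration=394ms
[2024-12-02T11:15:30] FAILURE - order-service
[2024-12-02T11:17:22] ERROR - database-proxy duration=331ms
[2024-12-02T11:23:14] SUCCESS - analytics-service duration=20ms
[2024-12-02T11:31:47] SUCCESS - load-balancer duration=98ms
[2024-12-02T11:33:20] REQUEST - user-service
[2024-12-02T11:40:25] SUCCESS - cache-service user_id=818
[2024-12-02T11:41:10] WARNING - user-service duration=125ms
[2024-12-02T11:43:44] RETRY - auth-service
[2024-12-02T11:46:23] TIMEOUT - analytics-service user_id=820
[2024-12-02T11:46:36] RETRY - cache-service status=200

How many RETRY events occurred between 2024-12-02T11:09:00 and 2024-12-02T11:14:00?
1

To count events in the time window:

1. Window boundaries: 2024-12-02T11:09:00 to 2024-12-02T11:14:00
2. Filter for RETRY events within this window
3. Count matching events: 1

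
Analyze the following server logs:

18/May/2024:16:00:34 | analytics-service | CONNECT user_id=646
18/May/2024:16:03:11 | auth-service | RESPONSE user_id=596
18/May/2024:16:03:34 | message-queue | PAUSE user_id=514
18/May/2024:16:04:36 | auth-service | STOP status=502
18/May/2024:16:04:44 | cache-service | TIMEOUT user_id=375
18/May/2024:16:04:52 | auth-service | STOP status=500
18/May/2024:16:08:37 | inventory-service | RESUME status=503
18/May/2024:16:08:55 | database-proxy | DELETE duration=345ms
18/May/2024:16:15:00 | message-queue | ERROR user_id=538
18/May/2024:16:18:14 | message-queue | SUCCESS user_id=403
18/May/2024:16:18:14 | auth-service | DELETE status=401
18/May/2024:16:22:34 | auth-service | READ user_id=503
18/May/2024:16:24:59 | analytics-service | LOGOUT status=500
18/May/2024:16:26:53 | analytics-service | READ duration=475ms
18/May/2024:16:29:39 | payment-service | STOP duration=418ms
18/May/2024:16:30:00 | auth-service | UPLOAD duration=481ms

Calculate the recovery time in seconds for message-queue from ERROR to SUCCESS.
194

To calculate recovery time:

1. Find ERROR event for message-queue: 18/May/2024:16:15:00
2. Find next SUCCESS event for message-queue: 18/May/2024:16:18:14
3. Recovery time: 18/May/2024:16:18:14 - 18/May/2024:16:15:00 = 194 seconds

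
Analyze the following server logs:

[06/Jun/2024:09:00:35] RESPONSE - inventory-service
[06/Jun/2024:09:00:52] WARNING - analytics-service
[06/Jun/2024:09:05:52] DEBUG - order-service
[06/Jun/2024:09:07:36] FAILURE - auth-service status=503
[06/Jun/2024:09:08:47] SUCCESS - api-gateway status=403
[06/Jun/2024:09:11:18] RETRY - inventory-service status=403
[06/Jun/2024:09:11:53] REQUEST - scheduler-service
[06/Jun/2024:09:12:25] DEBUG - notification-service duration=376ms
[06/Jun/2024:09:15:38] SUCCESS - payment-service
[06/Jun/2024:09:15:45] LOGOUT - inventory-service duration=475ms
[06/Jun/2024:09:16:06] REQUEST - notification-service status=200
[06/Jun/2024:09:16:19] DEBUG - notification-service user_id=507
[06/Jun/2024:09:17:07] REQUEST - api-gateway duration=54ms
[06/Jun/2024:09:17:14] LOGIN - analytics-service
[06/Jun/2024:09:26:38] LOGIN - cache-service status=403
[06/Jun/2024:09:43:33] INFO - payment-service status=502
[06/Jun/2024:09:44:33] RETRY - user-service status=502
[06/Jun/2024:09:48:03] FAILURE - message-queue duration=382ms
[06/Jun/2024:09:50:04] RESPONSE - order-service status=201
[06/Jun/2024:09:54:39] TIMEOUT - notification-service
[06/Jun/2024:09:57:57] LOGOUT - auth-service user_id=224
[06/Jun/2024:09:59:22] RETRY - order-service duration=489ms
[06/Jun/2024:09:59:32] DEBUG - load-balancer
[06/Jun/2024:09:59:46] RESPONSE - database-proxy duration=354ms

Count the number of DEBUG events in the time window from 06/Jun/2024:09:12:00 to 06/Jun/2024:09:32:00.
2

To count events in the time window:

1. Window boundaries: 06/Jun/2024:09:12:00 to 06/Jun/2024:09:32:00
2. Filter for DEBUG events within this window
3. Count matching events: 2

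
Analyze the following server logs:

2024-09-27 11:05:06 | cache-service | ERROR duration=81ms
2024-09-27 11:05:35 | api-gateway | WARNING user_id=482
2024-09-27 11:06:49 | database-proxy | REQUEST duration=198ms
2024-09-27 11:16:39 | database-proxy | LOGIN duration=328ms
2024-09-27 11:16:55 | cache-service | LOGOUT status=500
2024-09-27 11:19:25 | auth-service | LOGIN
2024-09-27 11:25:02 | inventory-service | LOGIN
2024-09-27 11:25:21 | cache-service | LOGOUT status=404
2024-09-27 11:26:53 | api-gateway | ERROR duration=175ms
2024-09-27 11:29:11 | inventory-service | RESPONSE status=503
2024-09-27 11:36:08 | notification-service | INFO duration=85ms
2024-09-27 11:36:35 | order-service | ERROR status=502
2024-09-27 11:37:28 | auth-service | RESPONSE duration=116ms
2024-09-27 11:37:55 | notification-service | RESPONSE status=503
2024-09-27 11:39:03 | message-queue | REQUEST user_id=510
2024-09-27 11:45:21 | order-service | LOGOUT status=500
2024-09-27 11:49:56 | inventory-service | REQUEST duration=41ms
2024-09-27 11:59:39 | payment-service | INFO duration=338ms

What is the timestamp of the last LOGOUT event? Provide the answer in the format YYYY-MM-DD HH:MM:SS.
2024-09-27 11:45:21

To find the last event:

1. Filter for all LOGOUT events
2. Sort by timestamp
3. Select the last one
4. Timestamp: 2024-09-27 11:45:21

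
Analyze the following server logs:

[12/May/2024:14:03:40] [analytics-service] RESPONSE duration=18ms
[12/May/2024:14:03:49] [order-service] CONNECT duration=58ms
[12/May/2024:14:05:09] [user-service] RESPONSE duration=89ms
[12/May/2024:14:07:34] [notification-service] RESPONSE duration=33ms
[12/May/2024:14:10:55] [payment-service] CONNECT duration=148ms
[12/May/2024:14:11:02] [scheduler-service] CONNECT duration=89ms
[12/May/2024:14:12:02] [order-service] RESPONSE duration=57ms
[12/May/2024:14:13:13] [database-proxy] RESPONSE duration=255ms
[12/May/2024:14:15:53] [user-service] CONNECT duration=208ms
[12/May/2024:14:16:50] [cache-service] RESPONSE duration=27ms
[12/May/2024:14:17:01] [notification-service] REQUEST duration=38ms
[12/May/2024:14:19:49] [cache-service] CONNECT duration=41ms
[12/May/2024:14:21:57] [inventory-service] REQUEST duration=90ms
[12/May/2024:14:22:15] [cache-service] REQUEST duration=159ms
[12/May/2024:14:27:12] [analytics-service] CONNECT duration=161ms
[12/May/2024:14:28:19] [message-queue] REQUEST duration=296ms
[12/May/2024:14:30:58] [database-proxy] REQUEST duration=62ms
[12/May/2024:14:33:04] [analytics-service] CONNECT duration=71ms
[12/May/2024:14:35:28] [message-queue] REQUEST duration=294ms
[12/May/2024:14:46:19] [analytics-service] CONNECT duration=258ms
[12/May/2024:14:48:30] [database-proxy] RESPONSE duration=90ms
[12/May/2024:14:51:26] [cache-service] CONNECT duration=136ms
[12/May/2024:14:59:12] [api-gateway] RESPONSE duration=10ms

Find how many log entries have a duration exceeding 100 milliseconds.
9

To count timeouts:

1. Threshold: 100ms
2. Extract duration from each log entry
3. Count entries where duration > 100
4. Timeout count: 9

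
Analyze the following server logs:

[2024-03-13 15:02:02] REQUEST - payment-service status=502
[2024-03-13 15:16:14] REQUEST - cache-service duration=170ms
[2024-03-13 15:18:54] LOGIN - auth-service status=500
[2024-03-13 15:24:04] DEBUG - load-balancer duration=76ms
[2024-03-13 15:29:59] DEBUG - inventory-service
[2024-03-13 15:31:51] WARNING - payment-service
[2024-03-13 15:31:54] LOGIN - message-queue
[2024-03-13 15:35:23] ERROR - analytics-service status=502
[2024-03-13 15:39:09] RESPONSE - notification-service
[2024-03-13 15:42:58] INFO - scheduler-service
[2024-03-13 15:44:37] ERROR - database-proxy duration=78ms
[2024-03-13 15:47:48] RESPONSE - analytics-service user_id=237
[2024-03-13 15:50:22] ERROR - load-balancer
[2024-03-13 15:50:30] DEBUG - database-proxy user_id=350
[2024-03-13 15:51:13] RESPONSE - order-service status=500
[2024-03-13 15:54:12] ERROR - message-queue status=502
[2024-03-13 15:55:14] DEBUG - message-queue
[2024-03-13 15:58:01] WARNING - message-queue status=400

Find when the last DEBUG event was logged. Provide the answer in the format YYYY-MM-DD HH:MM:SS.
2024-03-13 15:55:14

To find the last event:

1. Filter for all DEBUG events
2. Sort by timestamp
3. Select the last one
4. Timestamp: 2024-03-13 15:55:14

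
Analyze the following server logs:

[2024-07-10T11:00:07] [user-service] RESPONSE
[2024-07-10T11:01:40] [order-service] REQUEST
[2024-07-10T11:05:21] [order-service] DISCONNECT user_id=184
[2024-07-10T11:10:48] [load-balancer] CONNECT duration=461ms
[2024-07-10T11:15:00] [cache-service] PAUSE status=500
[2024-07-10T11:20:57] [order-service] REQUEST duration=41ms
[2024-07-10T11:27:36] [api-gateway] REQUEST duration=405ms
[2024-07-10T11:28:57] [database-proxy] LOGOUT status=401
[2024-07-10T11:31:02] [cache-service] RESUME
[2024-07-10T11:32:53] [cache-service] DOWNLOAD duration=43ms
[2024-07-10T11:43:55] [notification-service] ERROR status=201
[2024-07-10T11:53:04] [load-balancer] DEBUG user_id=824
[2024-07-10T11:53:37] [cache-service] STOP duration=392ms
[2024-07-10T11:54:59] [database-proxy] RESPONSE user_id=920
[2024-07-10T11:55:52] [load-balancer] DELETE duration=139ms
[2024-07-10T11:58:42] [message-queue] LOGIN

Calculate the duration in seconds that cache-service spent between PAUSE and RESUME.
962

To calculate state duration:

1. Find PAUSE event for cache-service: 2024-07-10T11:15:00
2. Find RESUME event for cache-service: 2024-07-10T11:31:02
3. Calculate duration: 2024-07-10T11:31:02 - 2024-07-10T11:15:00 = 962 seconds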